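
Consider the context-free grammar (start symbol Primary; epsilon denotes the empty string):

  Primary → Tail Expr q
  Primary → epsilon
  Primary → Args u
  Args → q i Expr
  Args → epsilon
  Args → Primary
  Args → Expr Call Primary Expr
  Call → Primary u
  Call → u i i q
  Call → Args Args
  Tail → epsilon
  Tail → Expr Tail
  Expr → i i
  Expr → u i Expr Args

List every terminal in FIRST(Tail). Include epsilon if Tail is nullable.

{ i, u, epsilon }

Tail → epsilon contributes epsilon.
From Tail → Expr Tail: add FIRST(Expr) = { i, u }.
Union: FIRST(Tail) = { i, u, epsilon }.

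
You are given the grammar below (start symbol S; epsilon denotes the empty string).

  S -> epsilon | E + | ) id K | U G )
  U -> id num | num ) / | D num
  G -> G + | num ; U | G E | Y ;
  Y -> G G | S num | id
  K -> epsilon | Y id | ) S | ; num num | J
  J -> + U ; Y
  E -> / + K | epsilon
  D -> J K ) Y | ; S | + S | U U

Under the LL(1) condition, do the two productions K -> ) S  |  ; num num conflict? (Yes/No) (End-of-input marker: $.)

No

FIRST() S) = { ) } and FIRST(; num num) = { ; }.
The FIRST sets are disjoint and neither alternative is nullable — no conflict.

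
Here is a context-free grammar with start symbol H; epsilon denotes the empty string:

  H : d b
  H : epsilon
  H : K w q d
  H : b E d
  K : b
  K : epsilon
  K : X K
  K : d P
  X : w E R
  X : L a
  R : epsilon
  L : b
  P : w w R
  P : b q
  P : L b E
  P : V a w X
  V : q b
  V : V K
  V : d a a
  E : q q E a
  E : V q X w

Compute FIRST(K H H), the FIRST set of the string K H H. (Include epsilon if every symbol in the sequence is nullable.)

{ b, d, w, epsilon }

Add FIRST(K)\{epsilon} = { b, d, w }; K is nullable, continue.
Add FIRST(H)\{epsilon} = { b, d, w }; H is nullable, continue.
Add FIRST(H)\{epsilon} = { b, d, w }; H is nullable, continue.
Every symbol is nullable, so include epsilon.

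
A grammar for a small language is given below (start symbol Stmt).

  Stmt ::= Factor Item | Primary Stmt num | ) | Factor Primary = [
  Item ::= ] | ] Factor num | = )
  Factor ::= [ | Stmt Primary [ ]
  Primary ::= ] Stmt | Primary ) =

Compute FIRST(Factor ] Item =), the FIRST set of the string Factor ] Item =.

{ ), [, ] }

Add FIRST(Factor) = { ), [, ] }; Factor is not nullable, stop.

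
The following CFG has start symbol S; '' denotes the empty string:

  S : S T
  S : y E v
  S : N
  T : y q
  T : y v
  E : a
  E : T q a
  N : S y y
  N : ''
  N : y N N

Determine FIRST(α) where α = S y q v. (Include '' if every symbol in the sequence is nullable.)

Add FIRST(S)\{''} = { y }; S is nullable, continue.
y is a terminal; add {y} and stop.

{ y }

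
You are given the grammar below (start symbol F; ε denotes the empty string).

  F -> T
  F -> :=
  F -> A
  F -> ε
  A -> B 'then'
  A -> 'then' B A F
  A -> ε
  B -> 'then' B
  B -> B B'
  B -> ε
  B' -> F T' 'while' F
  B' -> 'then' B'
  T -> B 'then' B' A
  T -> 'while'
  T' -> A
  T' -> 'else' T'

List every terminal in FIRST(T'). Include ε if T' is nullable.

{ 'else', 'then', 'while', :=, ε }

From T' -> A: add FIRST(A) = { 'else', 'then', 'while', :=, ε } (including ε since A is nullable).
T' -> 'else' T' contributes {'else'}.
Union: FIRST(T') = { 'else', 'then', 'while', :=, ε }.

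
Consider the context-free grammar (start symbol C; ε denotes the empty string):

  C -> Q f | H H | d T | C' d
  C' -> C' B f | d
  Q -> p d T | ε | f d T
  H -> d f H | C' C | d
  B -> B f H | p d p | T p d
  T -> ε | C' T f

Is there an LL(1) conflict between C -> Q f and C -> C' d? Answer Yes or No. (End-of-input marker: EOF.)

FIRST(Q f) = { f, p } and FIRST(C' d) = { d }.
The FIRST sets are disjoint and neither alternative is nullable — no conflict.

No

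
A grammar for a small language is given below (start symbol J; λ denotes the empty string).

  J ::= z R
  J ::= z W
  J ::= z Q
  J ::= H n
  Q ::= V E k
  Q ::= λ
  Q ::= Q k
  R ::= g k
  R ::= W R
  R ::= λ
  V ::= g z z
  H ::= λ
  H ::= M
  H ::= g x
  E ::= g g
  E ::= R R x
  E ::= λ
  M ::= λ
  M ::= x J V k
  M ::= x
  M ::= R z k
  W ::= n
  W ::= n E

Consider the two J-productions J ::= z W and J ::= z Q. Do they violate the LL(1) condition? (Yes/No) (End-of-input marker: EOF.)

FIRST(z W) = { z } and FIRST(z Q) = { z }.
Both contain z, so the two alternatives are not disjoint — LL(1) conflict.

Yes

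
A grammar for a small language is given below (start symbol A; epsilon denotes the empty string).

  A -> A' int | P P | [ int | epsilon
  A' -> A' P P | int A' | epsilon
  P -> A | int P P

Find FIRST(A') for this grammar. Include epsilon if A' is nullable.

From A' -> A' P P: A', P, P nullable, take FIRST(A') ∪ FIRST(P) ∪ FIRST(P) = { [, int }; also epsilon since the whole RHS is nullable.
A' -> int A' contributes {int}.
A' -> epsilon contributes epsilon.
Union: FIRST(A') = { [, int, epsilon }.

{ [, int, epsilon }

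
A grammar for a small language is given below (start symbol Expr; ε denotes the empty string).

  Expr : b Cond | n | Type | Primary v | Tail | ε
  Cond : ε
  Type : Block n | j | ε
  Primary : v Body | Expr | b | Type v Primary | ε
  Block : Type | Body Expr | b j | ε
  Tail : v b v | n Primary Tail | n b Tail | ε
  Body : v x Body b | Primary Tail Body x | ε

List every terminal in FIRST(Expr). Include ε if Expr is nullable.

{ b, j, n, v, x, ε }

Expr : b Cond contributes {b}.
Expr : n contributes {n}.
From Expr : Type: add FIRST(Type) = { b, j, n, v, x, ε } (including ε since Type is nullable).
From Expr : Primary v: Primary nullable, take FIRST(Primary) ∪ {v} = { b, j, n, v, x }.
From Expr : Tail: add FIRST(Tail) = { n, v, ε } (including ε since Tail is nullable).
Expr : ε contributes ε.
Union: FIRST(Expr) = { b, j, n, v, x, ε }.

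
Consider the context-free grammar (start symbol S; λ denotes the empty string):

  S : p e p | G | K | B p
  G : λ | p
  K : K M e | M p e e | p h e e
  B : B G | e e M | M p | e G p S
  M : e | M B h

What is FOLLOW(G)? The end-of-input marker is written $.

In S : G: G is at the end, add FOLLOW(S) = { $, h, p }.
In B : B G: G is at the end, add FOLLOW(B) = { h, p }.
In B : e G p S: add FIRST(p S) = { p }.
Union: FOLLOW(G) = { $, h, p }.

{ $, h, p }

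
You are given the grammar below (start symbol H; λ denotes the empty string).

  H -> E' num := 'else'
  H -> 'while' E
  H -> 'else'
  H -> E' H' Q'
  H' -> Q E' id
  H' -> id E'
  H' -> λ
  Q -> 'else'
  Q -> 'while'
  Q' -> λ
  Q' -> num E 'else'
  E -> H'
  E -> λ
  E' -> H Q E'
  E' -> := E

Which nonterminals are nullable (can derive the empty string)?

{ E, H', Q' }

Directly nullable (have an λ-production): H', Q', E.
No other nonterminal has a production whose RHS symbols are all nullable.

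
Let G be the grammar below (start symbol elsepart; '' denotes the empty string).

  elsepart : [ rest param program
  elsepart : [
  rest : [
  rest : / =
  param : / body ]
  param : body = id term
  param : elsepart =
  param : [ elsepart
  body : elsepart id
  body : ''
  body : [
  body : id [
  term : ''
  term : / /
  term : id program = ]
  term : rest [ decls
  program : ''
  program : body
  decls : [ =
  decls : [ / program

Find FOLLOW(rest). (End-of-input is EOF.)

{ /, =, [, id }

In elsepart : [ rest param program: add FIRST(param program) = { /, =, [, id }.
In term : rest [ decls: add FIRST([ decls) = { [ }.
Union: FOLLOW(rest) = { /, =, [, id }.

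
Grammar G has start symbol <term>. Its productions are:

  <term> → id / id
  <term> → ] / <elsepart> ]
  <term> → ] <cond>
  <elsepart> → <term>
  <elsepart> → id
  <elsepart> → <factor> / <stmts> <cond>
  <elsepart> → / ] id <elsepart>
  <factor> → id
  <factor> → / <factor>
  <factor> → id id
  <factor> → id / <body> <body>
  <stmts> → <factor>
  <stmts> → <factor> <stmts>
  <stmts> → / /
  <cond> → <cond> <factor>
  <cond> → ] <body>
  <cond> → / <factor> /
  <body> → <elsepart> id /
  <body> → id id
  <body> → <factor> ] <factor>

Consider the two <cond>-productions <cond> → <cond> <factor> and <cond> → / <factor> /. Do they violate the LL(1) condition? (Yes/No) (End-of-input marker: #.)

FIRST(<cond> <factor>) = { /, ] } and FIRST(/ <factor> /) = { / }.
Both contain /, so the two alternatives are not disjoint — LL(1) conflict.

Yes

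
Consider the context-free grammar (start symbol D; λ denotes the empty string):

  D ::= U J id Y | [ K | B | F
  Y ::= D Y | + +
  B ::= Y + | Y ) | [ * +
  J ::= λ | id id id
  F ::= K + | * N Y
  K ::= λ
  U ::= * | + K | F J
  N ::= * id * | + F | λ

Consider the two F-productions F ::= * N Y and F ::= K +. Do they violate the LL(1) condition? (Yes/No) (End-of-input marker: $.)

No

FIRST(* N Y) = { * } and FIRST(K +) = { + }.
The FIRST sets are disjoint and neither alternative is nullable — no conflict.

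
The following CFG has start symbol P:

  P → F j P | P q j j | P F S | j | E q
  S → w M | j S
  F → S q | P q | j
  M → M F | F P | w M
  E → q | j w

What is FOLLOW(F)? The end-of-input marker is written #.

In P → F j P: add FIRST(j P) = { j }.
In P → P F S: add FIRST(S) = { j, w }.
In M → M F: F is at the end, add FOLLOW(M) = { #, j, q, w }.
In M → F P: add FIRST(P) = { j, q, w }.
Union: FOLLOW(F) = { #, j, q, w }.

{ #, j, q, w }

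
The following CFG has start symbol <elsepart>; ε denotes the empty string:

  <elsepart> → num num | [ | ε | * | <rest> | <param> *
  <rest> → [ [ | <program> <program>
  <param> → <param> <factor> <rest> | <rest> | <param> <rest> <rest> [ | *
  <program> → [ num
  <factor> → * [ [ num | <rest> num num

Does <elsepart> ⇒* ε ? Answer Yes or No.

<elsepart> has an ε-production, so <elsepart> ⇒ ε.

Yes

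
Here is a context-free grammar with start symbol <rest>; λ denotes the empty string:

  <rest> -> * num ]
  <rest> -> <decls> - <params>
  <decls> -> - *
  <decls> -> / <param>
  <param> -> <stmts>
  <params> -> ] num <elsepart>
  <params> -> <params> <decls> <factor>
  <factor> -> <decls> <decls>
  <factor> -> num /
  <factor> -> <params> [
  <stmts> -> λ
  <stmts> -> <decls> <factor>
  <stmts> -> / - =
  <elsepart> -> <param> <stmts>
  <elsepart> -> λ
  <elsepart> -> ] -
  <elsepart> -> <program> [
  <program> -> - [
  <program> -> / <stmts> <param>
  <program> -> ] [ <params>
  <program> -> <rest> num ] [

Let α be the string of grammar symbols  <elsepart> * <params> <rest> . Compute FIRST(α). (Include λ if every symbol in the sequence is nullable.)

{ *, -, /, ] }

Add FIRST(<elsepart>)\{λ} = { *, -, /, ] }; <elsepart> is nullable, continue.
* is a terminal; add {*} and stop.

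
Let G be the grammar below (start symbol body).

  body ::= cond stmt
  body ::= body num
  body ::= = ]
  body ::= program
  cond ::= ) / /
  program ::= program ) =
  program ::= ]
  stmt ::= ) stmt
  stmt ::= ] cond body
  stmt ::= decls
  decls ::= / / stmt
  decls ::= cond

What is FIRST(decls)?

{ ), / }

decls ::= / / stmt contributes {/}.
From decls ::= cond: add FIRST(cond) = { ) }.
Union: FIRST(decls) = { ), / }.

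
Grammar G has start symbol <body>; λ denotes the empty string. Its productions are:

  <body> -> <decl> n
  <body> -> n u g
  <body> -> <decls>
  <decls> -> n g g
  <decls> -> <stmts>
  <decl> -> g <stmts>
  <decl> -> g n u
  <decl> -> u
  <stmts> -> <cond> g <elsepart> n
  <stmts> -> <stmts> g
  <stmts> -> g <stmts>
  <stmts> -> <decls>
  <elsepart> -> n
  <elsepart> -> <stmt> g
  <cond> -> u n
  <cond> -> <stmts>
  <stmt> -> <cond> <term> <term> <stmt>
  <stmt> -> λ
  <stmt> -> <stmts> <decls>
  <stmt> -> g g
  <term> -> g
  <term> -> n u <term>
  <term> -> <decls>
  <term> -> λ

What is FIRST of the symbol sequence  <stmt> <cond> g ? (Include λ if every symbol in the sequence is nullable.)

{ g, n, u }

Add FIRST(<stmt>)\{λ} = { g, n, u }; <stmt> is nullable, continue.
Add FIRST(<cond>) = { g, n, u }; <cond> is not nullable, stop.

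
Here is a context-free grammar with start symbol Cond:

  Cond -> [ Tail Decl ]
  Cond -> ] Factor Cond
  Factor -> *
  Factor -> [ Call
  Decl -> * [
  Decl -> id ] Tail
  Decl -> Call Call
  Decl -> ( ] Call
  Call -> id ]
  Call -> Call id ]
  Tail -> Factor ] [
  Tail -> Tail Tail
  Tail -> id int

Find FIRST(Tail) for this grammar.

From Tail -> Factor ] [: add FIRST(Factor) = { *, [ }.
From Tail -> Tail Tail: add FIRST(Tail) = { *, [, id }.
Tail -> id int contributes {id}.
Union: FIRST(Tail) = { *, [, id }.

{ *, [, id }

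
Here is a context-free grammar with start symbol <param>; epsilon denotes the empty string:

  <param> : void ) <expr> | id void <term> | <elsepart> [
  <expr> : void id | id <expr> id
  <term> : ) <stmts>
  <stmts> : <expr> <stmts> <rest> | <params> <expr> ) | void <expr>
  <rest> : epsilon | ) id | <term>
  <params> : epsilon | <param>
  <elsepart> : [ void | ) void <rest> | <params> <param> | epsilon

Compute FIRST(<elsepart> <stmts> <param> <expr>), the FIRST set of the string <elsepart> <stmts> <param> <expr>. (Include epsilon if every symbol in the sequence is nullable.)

Add FIRST(<elsepart>)\{epsilon} = { ), [, id, void }; <elsepart> is nullable, continue.
Add FIRST(<stmts>) = { ), [, id, void }; <stmts> is not nullable, stop.

{ ), [, id, void }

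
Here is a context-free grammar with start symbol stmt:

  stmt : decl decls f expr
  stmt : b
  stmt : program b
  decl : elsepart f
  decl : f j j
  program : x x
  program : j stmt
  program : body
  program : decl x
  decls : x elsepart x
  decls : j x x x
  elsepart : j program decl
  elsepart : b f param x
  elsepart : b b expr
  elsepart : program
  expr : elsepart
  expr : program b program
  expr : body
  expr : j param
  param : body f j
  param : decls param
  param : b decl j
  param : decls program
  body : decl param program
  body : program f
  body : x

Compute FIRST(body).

From body : decl param program: add FIRST(decl) = { b, f, j, x }.
From body : program f: add FIRST(program) = { b, f, j, x }.
body : x contributes {x}.
Union: FIRST(body) = { b, f, j, x }.

{ b, f, j, x }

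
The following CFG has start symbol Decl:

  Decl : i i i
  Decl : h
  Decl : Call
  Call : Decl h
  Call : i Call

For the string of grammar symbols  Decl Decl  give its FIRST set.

{ h, i }

Add FIRST(Decl) = { h, i }; Decl is not nullable, stop.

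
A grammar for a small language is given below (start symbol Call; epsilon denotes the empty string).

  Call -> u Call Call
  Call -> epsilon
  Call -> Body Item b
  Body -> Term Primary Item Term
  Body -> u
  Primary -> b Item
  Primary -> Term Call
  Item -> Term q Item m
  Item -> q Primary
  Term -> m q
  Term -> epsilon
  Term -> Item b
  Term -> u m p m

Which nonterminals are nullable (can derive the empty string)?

{ Call, Primary, Term }

Directly nullable (have an epsilon-production): Call, Term.
Primary -> Term Call with every symbol nullable, so Primary is nullable.
No other nonterminal has a production whose RHS symbols are all nullable.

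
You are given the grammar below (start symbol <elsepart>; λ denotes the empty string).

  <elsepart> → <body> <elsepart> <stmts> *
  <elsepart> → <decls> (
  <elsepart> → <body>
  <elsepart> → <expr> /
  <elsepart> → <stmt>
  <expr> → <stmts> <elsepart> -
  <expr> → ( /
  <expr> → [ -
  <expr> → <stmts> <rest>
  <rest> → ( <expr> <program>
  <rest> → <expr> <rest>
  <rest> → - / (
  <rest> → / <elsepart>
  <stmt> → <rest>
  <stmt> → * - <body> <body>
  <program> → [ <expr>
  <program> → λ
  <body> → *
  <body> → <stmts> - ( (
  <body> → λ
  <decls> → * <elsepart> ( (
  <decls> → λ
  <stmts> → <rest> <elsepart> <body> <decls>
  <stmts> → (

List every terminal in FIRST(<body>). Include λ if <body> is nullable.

{ (, *, -, /, [, λ }

<body> → * contributes {*}.
From <body> → <stmts> - ( (: add FIRST(<stmts>) = { (, -, /, [ }.
<body> → λ contributes λ.
Union: FIRST(<body>) = { (, *, -, /, [, λ }.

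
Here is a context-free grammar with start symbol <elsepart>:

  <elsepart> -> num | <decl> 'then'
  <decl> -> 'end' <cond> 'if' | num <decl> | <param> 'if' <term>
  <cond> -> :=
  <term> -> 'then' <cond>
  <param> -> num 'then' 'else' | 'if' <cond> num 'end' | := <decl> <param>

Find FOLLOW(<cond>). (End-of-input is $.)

{ 'if', 'then', :=, num }

In <decl> -> 'end' <cond> 'if': add FIRST('if') = { 'if' }.
In <term> -> 'then' <cond>: <cond> is at the end, add FOLLOW(<term>) = { 'if', 'then', :=, num }.
In <param> -> 'if' <cond> num 'end': add FIRST(num 'end') = { num }.
Union: FOLLOW(<cond>) = { 'if', 'then', :=, num }.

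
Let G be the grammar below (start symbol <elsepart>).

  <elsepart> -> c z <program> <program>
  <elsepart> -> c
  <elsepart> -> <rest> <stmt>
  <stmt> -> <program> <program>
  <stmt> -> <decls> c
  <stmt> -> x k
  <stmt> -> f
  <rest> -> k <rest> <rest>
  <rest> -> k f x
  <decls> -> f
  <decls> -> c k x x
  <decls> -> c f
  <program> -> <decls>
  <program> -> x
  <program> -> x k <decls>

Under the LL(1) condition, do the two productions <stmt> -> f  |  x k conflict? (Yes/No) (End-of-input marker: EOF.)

FIRST(f) = { f } and FIRST(x k) = { x }.
The FIRST sets are disjoint and neither alternative is nullable — no conflict.

No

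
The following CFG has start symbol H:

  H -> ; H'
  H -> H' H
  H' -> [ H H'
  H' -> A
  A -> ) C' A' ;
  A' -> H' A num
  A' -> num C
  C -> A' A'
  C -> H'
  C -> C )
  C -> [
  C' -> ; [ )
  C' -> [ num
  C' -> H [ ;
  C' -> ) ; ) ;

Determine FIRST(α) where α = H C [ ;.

{ ), ;, [ }

Add FIRST(H) = { ), ;, [ }; H is not nullable, stop.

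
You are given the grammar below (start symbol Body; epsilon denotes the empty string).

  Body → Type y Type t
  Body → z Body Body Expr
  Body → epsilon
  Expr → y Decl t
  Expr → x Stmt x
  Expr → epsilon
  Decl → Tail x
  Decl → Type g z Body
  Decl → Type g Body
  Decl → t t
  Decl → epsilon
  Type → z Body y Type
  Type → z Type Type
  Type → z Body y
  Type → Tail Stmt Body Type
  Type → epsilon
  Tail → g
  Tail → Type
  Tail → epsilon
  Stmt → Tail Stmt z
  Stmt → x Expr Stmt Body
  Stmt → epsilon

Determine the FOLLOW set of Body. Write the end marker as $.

{ $, g, t, x, y, z }

Body is the start symbol, so $ ∈ FOLLOW(Body).
In Body → z Body Body Expr: add FIRST(Body Expr)\{epsilon} = { g, x, y, z }.
  Since Body Expr is nullable, also add FOLLOW(Body) = { $, g, t, x, y, z }.
In Body → z Body Body Expr: add FIRST(Expr)\{epsilon} = { x, y }.
  Since Expr is nullable, also add FOLLOW(Body) = { $, g, t, x, y, z }.
In Decl → Type g z Body: Body is at the end, add FOLLOW(Decl) = { t }.
In Decl → Type g Body: Body is at the end, add FOLLOW(Decl) = { t }.
In Type → z Body y Type: add FIRST(y Type) = { y }.
In Type → z Body y: add FIRST(y) = { y }.
In Type → Tail Stmt Body Type: add FIRST(Type)\{epsilon} = { g, x, y, z }.
  Since Type is nullable, also add FOLLOW(Type) = { g, t, x, y, z }.
In Stmt → x Expr Stmt Body: Body is at the end, add FOLLOW(Stmt) = { g, t, x, y, z }.
Union: FOLLOW(Body) = { $, g, t, x, y, z }.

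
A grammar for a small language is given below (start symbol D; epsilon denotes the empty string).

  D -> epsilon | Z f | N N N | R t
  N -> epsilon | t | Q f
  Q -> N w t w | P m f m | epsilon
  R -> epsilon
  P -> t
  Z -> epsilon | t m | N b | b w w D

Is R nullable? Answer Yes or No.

R has an epsilon-production, so R ⇒ epsilon.

Yes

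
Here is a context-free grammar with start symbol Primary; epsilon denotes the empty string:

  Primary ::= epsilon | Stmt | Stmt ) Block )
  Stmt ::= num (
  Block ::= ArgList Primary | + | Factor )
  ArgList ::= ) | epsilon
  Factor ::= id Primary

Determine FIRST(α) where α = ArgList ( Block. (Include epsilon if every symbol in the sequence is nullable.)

Add FIRST(ArgList)\{epsilon} = { ) }; ArgList is nullable, continue.
( is a terminal; add {(} and stop.

{ (, ) }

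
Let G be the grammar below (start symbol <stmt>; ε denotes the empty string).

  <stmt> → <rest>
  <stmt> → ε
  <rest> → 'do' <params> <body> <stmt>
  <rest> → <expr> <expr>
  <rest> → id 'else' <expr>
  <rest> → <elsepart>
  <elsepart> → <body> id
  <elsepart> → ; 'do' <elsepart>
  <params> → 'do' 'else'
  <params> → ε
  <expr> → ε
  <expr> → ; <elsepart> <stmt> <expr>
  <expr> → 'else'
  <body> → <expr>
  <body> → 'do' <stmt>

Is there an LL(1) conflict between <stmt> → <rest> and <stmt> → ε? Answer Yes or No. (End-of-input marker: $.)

FIRST(<rest>) = { 'do', 'else', ;, id, ε } and FIRST(ε) = { ε }.
Both alternatives are nullable, violating the LL(1) condition.

Yes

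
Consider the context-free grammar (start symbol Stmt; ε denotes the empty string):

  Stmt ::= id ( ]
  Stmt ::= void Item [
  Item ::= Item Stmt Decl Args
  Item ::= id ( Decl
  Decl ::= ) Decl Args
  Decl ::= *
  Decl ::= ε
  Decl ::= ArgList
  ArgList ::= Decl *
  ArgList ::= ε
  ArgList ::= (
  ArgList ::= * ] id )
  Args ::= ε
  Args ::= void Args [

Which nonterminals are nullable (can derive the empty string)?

{ ArgList, Args, Decl }

Directly nullable (have an ε-production): Decl, ArgList, Args.
No other nonterminal has a production whose RHS symbols are all nullable.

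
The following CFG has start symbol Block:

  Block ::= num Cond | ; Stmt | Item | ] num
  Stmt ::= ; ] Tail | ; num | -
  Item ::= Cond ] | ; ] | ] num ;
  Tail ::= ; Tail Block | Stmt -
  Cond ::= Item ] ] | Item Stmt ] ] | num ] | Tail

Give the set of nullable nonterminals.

No nonterminal has an empty production or an RHS whose symbols are all nullable.

{ } (none)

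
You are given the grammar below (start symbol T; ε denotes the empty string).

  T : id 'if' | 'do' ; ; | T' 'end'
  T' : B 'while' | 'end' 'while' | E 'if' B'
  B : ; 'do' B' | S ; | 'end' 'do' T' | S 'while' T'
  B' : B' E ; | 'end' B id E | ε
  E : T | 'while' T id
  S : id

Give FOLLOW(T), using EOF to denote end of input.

{ EOF, 'do', 'end', 'if', 'while', ;, id }

T is the start symbol, so EOF ∈ FOLLOW(T).
In E : T: T is at the end, add FOLLOW(E) = { 'do', 'end', 'if', 'while', ;, id }.
In E : 'while' T id: add FIRST(id) = { id }.
Union: FOLLOW(T) = { EOF, 'do', 'end', 'if', 'while', ;, id }.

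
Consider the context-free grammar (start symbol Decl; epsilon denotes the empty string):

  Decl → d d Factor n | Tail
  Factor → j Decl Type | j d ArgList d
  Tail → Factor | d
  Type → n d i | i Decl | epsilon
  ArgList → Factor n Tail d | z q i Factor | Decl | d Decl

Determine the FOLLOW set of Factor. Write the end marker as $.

In Decl → d d Factor n: add FIRST(n) = { n }.
In Tail → Factor: Factor is at the end, add FOLLOW(Tail) = { $, d, i, n }.
In ArgList → Factor n Tail d: add FIRST(n Tail d) = { n }.
In ArgList → z q i Factor: Factor is at the end, add FOLLOW(ArgList) = { d }.
Union: FOLLOW(Factor) = { $, d, i, n }.

{ $, d, i, n }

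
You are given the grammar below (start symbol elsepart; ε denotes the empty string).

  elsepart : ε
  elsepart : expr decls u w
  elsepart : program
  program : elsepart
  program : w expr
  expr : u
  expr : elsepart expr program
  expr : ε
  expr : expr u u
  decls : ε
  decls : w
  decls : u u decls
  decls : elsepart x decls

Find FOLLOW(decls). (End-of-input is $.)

{ u }

In elsepart : expr decls u w: add FIRST(u w) = { u }.
In decls : u u decls: decls is at the end, add FOLLOW(decls) = { u }.
In decls : elsepart x decls: decls is at the end, add FOLLOW(decls) = { u }.
Union: FOLLOW(decls) = { u }.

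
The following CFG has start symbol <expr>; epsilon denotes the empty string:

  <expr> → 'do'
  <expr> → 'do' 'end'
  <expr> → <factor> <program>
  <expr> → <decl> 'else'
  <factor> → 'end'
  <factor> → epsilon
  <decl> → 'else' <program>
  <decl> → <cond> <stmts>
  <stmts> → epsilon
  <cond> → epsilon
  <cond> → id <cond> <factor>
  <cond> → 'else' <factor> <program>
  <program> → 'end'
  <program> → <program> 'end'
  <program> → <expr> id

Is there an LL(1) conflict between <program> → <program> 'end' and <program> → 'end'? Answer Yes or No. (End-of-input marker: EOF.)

FIRST(<program> 'end') = { 'do', 'else', 'end', id } and FIRST('end') = { 'end' }.
Both contain 'end', so the two alternatives are not disjoint — LL(1) conflict.

Yes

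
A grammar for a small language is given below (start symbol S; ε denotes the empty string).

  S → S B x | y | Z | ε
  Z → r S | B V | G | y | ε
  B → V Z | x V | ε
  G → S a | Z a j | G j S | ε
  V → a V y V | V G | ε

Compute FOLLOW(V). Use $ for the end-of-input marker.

In Z → B V: V is at the end, add FOLLOW(Z) = { $, a, j, r, x, y }.
In B → V Z: add FIRST(Z)\{ε} = { a, j, r, x, y }.
  Since Z is nullable, also add FOLLOW(B) = { $, a, j, r, x, y }.
In B → x V: V is at the end, add FOLLOW(B) = { $, a, j, r, x, y }.
In V → a V y V: add FIRST(y V) = { y }.
In V → a V y V: V is at the end, add FOLLOW(V) = { $, a, j, r, x, y }.
In V → V G: add FIRST(G)\{ε} = { a, j, r, x, y }.
  Since G is nullable, also add FOLLOW(V) = { $, a, j, r, x, y }.
Union: FOLLOW(V) = { $, a, j, r, x, y }.

{ $, a, j, r, x, y }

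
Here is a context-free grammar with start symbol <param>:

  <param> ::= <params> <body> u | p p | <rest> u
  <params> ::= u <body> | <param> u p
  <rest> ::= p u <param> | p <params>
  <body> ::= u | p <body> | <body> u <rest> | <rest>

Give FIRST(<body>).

{ p, u }

<body> ::= u contributes {u}.
<body> ::= p <body> contributes {p}.
From <body> ::= <body> u <rest>: add FIRST(<body>) = { p, u }.
From <body> ::= <rest>: add FIRST(<rest>) = { p }.
Union: FIRST(<body>) = { p, u }.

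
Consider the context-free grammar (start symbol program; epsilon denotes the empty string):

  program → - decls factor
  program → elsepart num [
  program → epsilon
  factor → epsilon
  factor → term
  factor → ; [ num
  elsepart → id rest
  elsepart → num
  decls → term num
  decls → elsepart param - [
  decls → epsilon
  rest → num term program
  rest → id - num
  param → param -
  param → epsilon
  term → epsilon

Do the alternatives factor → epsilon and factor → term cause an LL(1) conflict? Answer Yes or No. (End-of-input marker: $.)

Yes

FIRST(epsilon) = { epsilon } and FIRST(term) = { epsilon }.
Both alternatives are nullable, violating the LL(1) condition.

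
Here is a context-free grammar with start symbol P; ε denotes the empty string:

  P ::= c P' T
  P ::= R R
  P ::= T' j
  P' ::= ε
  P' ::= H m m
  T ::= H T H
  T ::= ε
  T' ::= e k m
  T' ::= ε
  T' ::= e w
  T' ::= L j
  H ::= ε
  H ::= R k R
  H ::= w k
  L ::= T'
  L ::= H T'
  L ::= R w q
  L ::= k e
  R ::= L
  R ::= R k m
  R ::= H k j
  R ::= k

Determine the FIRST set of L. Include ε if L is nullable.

{ e, j, k, w, ε }

From L ::= T': add FIRST(T') = { e, j, k, w, ε } (including ε since T' is nullable).
From L ::= H T': H, T' nullable, take FIRST(H) ∪ FIRST(T') = { e, j, k, w }; also ε since the whole RHS is nullable.
From L ::= R w q: R nullable, take FIRST(R) ∪ {w} = { e, j, k, w }.
L ::= k e contributes {k}.
Union: FIRST(L) = { e, j, k, w, ε }.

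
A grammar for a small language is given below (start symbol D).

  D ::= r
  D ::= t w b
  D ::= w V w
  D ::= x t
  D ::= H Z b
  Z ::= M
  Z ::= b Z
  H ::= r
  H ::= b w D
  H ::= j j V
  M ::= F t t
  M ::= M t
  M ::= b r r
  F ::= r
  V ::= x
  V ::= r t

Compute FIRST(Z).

{ b, r }

From Z ::= M: add FIRST(M) = { b, r }.
Z ::= b Z contributes {b}.
Union: FIRST(Z) = { b, r }.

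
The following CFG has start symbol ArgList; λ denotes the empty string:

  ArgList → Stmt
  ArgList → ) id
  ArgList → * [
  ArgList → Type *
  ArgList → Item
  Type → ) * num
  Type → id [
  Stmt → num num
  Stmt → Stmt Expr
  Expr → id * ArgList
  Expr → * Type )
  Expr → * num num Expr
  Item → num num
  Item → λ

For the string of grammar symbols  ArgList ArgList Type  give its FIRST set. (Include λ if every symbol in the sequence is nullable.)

Add FIRST(ArgList)\{λ} = { ), *, id, num }; ArgList is nullable, continue.
Add FIRST(ArgList)\{λ} = { ), *, id, num }; ArgList is nullable, continue.
Add FIRST(Type) = { ), id }; Type is not nullable, stop.

{ ), *, id, num }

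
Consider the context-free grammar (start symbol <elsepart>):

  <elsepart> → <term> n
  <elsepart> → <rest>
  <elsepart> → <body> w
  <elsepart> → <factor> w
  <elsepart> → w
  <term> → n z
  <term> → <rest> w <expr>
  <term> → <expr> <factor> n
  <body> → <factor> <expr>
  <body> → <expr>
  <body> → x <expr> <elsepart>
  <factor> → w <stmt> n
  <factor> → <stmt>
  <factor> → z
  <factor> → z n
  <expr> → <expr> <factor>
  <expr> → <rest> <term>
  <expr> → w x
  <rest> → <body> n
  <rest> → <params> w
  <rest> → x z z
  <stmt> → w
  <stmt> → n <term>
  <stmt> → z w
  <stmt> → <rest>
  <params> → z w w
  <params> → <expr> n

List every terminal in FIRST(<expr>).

From <expr> → <expr> <factor>: add FIRST(<expr>) = { n, w, x, z }.
From <expr> → <rest> <term>: add FIRST(<rest>) = { n, w, x, z }.
<expr> → w x contributes {w}.
Union: FIRST(<expr>) = { n, w, x, z }.

{ n, w, x, z }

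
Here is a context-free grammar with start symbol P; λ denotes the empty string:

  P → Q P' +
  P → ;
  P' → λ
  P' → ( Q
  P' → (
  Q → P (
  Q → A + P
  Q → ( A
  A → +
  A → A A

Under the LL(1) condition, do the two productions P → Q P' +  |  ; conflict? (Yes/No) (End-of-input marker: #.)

FIRST(Q P' +) = { (, +, ; } and FIRST(;) = { ; }.
Both contain ;, so the two alternatives are not disjoint — LL(1) conflict.

Yes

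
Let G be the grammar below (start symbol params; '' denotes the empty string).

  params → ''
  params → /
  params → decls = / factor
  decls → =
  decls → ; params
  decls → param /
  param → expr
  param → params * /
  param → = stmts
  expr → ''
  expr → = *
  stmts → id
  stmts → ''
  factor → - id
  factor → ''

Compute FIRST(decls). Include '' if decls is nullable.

{ *, /, ;, = }

decls → = contributes {=}.
decls → ; params contributes {;}.
From decls → param /: param nullable, take FIRST(param) ∪ {/} = { *, /, ;, = }.
Union: FIRST(decls) = { *, /, ;, = }.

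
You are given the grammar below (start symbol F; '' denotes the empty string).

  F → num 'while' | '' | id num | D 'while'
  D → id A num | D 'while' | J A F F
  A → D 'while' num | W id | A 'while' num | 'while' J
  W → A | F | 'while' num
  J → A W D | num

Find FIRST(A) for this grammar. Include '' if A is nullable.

From A → D 'while' num: add FIRST(D) = { 'while', id, num }.
From A → W id: W nullable, take FIRST(W) ∪ {id} = { 'while', id, num }.
From A → A 'while' num: add FIRST(A) = { 'while', id, num }.
A → 'while' J contributes {'while'}.
Union: FIRST(A) = { 'while', id, num }.

{ 'while', id, num }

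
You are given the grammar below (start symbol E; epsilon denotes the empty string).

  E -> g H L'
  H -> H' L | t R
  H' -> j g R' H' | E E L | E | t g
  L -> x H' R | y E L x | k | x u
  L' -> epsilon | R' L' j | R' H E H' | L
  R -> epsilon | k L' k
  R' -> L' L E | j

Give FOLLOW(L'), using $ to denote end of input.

{ $, g, j, k, t, x, y }

In E -> g H L': L' is at the end, add FOLLOW(E) = { $, g, j, k, t, x, y }.
In L' -> R' L' j: add FIRST(j) = { j }.
In R -> k L' k: add FIRST(k) = { k }.
In R' -> L' L E: add FIRST(L E) = { k, x, y }.
Union: FOLLOW(L') = { $, g, j, k, t, x, y }.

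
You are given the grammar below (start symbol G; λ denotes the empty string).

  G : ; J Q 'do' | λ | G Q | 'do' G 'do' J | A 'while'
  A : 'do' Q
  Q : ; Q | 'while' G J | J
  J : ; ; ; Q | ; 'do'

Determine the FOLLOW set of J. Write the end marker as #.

{ #, 'do', 'while', ; }

In G : ; J Q 'do': add FIRST(Q 'do') = { 'while', ; }.
In G : 'do' G 'do' J: J is at the end, add FOLLOW(G) = { #, 'do', 'while', ; }.
In Q : 'while' G J: J is at the end, add FOLLOW(Q) = { #, 'do', 'while', ; }.
In Q : J: J is at the end, add FOLLOW(Q) = { #, 'do', 'while', ; }.
Union: FOLLOW(J) = { #, 'do', 'while', ; }.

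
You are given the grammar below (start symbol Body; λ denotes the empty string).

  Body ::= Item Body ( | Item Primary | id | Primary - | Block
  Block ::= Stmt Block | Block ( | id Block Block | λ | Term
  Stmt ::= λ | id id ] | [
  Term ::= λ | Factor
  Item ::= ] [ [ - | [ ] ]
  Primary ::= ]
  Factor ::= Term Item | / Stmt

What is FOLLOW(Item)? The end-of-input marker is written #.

{ #, (, /, [, ], id }

In Body ::= Item Body (: add FIRST(Body () = { (, /, [, ], id }.
In Body ::= Item Primary: add FIRST(Primary) = { ] }.
In Factor ::= Term Item: Item is at the end, add FOLLOW(Factor) = { #, (, /, [, ], id }.
Union: FOLLOW(Item) = { #, (, /, [, ], id }.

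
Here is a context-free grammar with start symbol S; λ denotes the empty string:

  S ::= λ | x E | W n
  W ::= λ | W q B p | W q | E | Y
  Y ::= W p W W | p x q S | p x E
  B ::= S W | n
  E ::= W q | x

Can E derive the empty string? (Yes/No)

No

Nullable nonterminals: B, S, W.
No production of E has an RHS whose symbols are all nullable, so E is not nullable.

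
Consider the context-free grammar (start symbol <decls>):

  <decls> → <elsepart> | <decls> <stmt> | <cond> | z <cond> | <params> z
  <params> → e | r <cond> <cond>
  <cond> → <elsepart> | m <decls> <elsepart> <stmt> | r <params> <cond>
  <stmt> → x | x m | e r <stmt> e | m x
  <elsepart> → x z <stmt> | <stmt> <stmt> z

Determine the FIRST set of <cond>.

{ e, m, r, x }

From <cond> → <elsepart>: add FIRST(<elsepart>) = { e, m, x }.
<cond> → m <decls> <elsepart> <stmt> contributes {m}.
<cond> → r <params> <cond> contributes {r}.
Union: FIRST(<cond>) = { e, m, r, x }.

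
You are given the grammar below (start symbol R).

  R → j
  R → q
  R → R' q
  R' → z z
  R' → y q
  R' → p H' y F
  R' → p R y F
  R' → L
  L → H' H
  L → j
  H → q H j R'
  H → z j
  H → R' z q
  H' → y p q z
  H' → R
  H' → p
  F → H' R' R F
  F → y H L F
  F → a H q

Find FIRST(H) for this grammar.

{ j, p, q, y, z }

H → q H j R' contributes {q}.
H → z j contributes {z}.
From H → R' z q: add FIRST(R') = { j, p, q, y, z }.
Union: FIRST(H) = { j, p, q, y, z }.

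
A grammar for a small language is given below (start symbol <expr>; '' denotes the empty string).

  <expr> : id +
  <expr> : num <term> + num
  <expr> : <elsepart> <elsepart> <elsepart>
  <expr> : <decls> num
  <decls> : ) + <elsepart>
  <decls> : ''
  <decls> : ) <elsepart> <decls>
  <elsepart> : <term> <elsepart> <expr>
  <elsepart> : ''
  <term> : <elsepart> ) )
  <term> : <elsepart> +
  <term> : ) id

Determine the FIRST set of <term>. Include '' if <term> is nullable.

From <term> : <elsepart> ) ): <elsepart> nullable, take FIRST(<elsepart>) ∪ {)} = { ), + }.
From <term> : <elsepart> +: <elsepart> nullable, take FIRST(<elsepart>) ∪ {+} = { ), + }.
<term> : ) id contributes {)}.
Union: FIRST(<term>) = { ), + }.

{ ), + }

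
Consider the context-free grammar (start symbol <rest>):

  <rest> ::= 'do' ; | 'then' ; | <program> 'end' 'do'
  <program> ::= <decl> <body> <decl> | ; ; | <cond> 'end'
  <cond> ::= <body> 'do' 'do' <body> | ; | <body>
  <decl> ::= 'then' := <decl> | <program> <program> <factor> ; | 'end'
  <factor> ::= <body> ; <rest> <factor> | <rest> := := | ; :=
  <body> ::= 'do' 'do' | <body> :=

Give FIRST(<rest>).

{ 'do', 'end', 'then', ; }

<rest> ::= 'do' ; contributes {'do'}.
<rest> ::= 'then' ; contributes {'then'}.
From <rest> ::= <program> 'end' 'do': add FIRST(<program>) = { 'do', 'end', 'then', ; }.
Union: FIRST(<rest>) = { 'do', 'end', 'then', ; }.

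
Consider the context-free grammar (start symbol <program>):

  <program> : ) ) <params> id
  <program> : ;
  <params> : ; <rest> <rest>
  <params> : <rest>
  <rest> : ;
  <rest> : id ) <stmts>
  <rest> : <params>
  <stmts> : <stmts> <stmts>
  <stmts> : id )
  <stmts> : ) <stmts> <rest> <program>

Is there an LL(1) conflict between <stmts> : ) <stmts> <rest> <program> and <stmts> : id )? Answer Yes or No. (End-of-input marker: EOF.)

FIRST() <stmts> <rest> <program>) = { ) } and FIRST(id )) = { id }.
The FIRST sets are disjoint and neither alternative is nullable — no conflict.

No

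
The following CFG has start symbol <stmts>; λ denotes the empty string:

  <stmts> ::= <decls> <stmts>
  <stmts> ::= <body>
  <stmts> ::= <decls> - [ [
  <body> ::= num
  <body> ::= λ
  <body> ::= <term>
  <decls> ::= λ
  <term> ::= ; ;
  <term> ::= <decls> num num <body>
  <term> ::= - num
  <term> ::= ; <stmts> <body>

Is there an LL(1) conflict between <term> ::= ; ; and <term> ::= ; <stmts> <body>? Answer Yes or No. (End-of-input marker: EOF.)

FIRST(; ;) = { ; } and FIRST(; <stmts> <body>) = { ; }.
Both contain ;, so the two alternatives are not disjoint — LL(1) conflict.

Yes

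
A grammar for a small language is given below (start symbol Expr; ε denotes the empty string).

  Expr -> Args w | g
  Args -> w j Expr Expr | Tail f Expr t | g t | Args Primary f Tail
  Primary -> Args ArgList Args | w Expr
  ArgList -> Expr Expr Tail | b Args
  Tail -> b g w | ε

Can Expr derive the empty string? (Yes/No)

No

Nullable nonterminals: Tail.
No production of Expr has an RHS whose symbols are all nullable, so Expr is not nullable.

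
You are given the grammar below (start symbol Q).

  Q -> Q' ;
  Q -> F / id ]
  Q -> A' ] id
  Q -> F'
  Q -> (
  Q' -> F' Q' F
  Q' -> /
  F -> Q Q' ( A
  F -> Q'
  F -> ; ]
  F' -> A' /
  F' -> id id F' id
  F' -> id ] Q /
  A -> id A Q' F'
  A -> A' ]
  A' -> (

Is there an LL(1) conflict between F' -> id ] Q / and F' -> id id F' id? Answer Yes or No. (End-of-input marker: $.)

FIRST(id ] Q /) = { id } and FIRST(id id F' id) = { id }.
Both contain id, so the two alternatives are not disjoint — LL(1) conflict.

Yes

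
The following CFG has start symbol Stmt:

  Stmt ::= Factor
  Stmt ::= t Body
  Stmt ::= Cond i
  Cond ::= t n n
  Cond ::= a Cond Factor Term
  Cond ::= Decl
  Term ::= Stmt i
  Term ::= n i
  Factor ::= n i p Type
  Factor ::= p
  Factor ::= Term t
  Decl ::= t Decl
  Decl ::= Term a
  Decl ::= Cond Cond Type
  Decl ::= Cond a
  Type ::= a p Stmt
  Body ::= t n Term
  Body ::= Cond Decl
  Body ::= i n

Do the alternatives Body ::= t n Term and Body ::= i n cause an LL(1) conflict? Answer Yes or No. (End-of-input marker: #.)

No

FIRST(t n Term) = { t } and FIRST(i n) = { i }.
The FIRST sets are disjoint and neither alternative is nullable — no conflict.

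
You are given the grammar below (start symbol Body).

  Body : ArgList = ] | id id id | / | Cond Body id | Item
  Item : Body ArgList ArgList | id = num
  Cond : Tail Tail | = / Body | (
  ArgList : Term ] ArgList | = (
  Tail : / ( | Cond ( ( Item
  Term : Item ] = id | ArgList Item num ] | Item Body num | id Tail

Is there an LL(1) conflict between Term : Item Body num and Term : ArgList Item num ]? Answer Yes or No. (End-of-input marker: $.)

FIRST(Item Body num) = { (, /, =, id } and FIRST(ArgList Item num ]) = { (, /, =, id }.
Both contain (, so the two alternatives are not disjoint — LL(1) conflict.

Yes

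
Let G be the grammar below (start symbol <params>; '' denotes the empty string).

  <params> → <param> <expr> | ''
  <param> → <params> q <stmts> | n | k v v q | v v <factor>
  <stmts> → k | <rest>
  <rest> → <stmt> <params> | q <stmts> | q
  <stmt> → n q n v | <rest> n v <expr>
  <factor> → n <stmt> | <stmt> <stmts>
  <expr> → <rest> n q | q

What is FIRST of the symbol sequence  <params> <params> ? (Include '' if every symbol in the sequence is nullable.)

{ k, n, q, v, '' }

Add FIRST(<params>)\{''} = { k, n, q, v }; <params> is nullable, continue.
Add FIRST(<params>)\{''} = { k, n, q, v }; <params> is nullable, continue.
Every symbol is nullable, so include ''.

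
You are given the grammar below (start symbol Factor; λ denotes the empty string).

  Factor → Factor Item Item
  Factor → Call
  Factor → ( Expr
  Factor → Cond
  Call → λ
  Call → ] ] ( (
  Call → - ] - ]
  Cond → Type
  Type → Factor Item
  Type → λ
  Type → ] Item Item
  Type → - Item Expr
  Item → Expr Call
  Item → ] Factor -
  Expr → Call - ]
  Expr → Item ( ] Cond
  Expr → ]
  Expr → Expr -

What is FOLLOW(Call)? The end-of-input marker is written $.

In Factor → Call: Call is at the end, add FOLLOW(Factor) = { $, -, ] }.
In Item → Expr Call: Call is at the end, add FOLLOW(Item) = { $, (, -, ] }.
In Expr → Call - ]: add FIRST(- ]) = { - }.
Union: FOLLOW(Call) = { $, (, -, ] }.

{ $, (, -, ] }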